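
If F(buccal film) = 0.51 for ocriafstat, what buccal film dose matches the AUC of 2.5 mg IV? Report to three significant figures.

D_buccal = 4.90 mg

For equal systemic exposure: F × D_ev = D_iv
D_ev = D_iv / F = 2.5 / 0.51 = 4.90196 mg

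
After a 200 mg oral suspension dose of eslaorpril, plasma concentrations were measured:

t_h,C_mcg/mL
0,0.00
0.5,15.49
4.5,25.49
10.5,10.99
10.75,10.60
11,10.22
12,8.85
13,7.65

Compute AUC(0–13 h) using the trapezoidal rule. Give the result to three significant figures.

AUC = 218 mcg/mL·h

Trapezoidal AUC_0→13:
  [0→0.5]: (0.00+15.49)/2 × 0.5 = 3.8725
  [0.5→4.5]: (15.49+25.49)/2 × 4 = 81.96
  [4.5→10.5]: (25.49+10.99)/2 × 6 = 109.44
  [10.5→10.75]: (10.99+10.60)/2 × 0.25 = 2.69875
  [10.75→11]: (10.60+10.22)/2 × 0.25 = 2.6025
  [11→12]: (10.22+8.85)/2 × 1 = 9.535
  [12→13]: (8.85+7.65)/2 × 1 = 8.25
  Sum = 218.35875 mcg/mL·h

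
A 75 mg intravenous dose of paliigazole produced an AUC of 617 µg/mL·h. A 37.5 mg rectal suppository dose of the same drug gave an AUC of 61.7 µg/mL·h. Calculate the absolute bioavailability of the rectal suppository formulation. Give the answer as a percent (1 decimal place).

F = 20.0%

F = (AUC_ev / D_ev) / (AUC_iv / D_iv)
  = (61.7/37.5) / (617/75)
  = 1.64533 / 8.22667 = 0.2000
  = 20.00%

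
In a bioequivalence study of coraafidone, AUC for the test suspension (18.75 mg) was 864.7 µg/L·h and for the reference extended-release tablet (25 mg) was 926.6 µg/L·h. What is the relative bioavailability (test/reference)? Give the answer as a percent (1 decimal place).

F_rel = 124.4%

F_rel = (AUC_test/D_test) / (AUC_ref/D_ref)
      = (864.7/18.75) / (926.6/25)
      = 46.1173 / 37.064 = 1.2443 = 124.43%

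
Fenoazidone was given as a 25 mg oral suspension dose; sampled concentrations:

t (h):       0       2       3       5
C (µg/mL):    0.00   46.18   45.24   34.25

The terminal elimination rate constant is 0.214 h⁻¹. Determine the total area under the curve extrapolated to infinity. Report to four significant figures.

Trapezoidal AUC_0→5:
  [0→2]: (0.00+46.18)/2 × 2 = 46.18
  [2→3]: (46.18+45.24)/2 × 1 = 45.71
  [3→5]: (45.24+34.25)/2 × 2 = 79.49
  Sum = 171.38 µg/mL·h
Extrapolated tail: C_last / k_e = 34.25 / 0.214 = 160.047
AUC_0→∞ = 171.38 + 160.047 = 331.427 µg/mL·h

AUC = 331.4 µg/mL·h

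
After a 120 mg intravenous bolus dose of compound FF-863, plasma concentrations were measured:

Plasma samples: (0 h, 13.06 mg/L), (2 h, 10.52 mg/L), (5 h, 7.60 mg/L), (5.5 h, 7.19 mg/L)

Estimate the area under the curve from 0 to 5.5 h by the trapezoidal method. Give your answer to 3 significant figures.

Trapezoidal AUC_0→5.5:
  [0→2]: (13.06+10.52)/2 × 2 = 23.58
  [2→5]: (10.52+7.60)/2 × 3 = 27.18
  [5→5.5]: (7.60+7.19)/2 × 0.5 = 3.6975
  Sum = 54.4575 mg/L·h

AUC = 54.5 mg/L·h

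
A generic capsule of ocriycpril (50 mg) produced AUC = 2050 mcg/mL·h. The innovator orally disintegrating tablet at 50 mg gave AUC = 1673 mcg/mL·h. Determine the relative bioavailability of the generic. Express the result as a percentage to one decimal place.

F_rel = 122.5%

F_rel = (AUC_test/D_test) / (AUC_ref/D_ref)
      = (2050/50) / (1673/50)
      = 41 / 33.46 = 1.2253 = 122.53%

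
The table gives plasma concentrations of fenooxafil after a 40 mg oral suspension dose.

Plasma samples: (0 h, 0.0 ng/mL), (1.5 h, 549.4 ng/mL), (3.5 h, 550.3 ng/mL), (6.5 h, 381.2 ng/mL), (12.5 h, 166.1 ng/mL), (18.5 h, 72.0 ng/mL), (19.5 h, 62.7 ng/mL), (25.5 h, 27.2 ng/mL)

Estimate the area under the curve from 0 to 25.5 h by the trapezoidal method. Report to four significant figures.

Trapezoidal AUC_0→25.5:
  [0→1.5]: (0.0+549.4)/2 × 1.5 = 412.05
  [1.5→3.5]: (549.4+550.3)/2 × 2 = 1099.7
  [3.5→6.5]: (550.3+381.2)/2 × 3 = 1397.25
  [6.5→12.5]: (381.2+166.1)/2 × 6 = 1641.9
  [12.5→18.5]: (166.1+72.0)/2 × 6 = 714.3
  [18.5→19.5]: (72.0+62.7)/2 × 1 = 67.35
  [19.5→25.5]: (62.7+27.2)/2 × 6 = 269.7
  Sum = 5602.25 ng/mL·h

AUC = 5602 ng/mL·h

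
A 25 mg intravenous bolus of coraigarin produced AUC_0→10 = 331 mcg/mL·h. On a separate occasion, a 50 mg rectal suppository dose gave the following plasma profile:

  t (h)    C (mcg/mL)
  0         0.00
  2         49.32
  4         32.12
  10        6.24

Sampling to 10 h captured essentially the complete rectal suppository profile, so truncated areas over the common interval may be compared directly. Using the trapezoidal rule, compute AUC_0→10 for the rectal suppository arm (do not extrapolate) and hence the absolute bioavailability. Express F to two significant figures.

Trapezoidal AUC_0→10 (rectal suppository):
  [0→2]: (0.00+49.32)/2 × 2 = 49.32
  [2→4]: (49.32+32.12)/2 × 2 = 81.44
  [4→10]: (32.12+6.24)/2 × 6 = 115.08
  Sum = 245.84 mcg/mL·h
F = (AUC_ev/D_ev)/(AUC_iv/D_iv) = (245.84/50)/(331/25) = 4.9168/13.24 = 0.3714

F = 0.37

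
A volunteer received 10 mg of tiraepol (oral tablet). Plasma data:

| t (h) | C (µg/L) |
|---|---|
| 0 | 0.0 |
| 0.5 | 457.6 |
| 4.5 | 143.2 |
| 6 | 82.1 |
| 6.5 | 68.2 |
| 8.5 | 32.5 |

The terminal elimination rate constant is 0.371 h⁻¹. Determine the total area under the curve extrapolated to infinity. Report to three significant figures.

AUC = 1710 µg/L·h

Trapezoidal AUC_0→8.5:
  [0→0.5]: (0.0+457.6)/2 × 0.5 = 114.4
  [0.5→4.5]: (457.6+143.2)/2 × 4 = 1201.6
  [4.5→6]: (143.2+82.1)/2 × 1.5 = 168.975
  [6→6.5]: (82.1+68.2)/2 × 0.5 = 37.575
  [6.5→8.5]: (68.2+32.5)/2 × 2 = 100.7
  Sum = 1623.25 µg/L·h
Extrapolated tail: C_last / k_e = 32.5 / 0.371 = 87.601
AUC_0→∞ = 1623.25 + 87.601 = 1710.851 µg/L·h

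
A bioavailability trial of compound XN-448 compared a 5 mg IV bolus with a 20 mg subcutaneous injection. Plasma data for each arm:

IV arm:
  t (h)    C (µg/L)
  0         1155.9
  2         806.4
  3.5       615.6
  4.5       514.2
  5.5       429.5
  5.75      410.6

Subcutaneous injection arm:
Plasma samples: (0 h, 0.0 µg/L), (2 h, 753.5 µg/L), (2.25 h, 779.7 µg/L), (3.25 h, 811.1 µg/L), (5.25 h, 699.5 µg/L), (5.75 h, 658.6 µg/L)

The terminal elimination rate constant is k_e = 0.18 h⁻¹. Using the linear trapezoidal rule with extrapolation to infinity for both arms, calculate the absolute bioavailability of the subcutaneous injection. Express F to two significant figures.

Trapezoidal AUC_0→5.75 (IV):
  [0→2]: (1155.9+806.4)/2 × 2 = 1962.3
  [2→3.5]: (806.4+615.6)/2 × 1.5 = 1066.5
  [3.5→4.5]: (615.6+514.2)/2 × 1 = 564.9
  [4.5→5.5]: (514.2+429.5)/2 × 1 = 471.85
  [5.5→5.75]: (429.5+410.6)/2 × 0.25 = 105.0125
  Sum = 4170.5625 µg/L·h
IV tail: 410.6/0.18 = 2281.111; AUC_iv,0→∞ = 4170.5625 + 2281.111 = 6451.6735 µg/L·h
Trapezoidal AUC_0→5.75 (subcutaneous injection):
  [0→2]: (0.0+753.5)/2 × 2 = 753.5
  [2→2.25]: (753.5+779.7)/2 × 0.25 = 191.65
  [2.25→3.25]: (779.7+811.1)/2 × 1 = 795.4
  [3.25→5.25]: (811.1+699.5)/2 × 2 = 1510.6
  [5.25→5.75]: (699.5+658.6)/2 × 0.5 = 339.525
  Sum = 3590.675 µg/L·h
subcutaneous injection tail: 658.6/0.18 = 3658.889; AUC_ev,0→∞ = 3590.675 + 3658.889 = 7249.564 µg/L·h
F = (AUC_ev/D_ev)/(AUC_iv/D_iv) = (7249.564/20)/(6451.6735/5) = 362.4782/1290.3347 = 0.2809

F = 0.28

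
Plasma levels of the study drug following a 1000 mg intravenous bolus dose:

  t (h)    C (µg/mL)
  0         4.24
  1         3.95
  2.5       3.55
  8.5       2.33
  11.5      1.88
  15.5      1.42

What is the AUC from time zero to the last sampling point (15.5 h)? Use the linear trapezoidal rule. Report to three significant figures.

AUC = 40.3 µg/mL·h

Trapezoidal AUC_0→15.5:
  [0→1]: (4.24+3.95)/2 × 1 = 4.095
  [1→2.5]: (3.95+3.55)/2 × 1.5 = 5.625
  [2.5→8.5]: (3.55+2.33)/2 × 6 = 17.64
  [8.5→11.5]: (2.33+1.88)/2 × 3 = 6.315
  [11.5→15.5]: (1.88+1.42)/2 × 4 = 6.6
  Sum = 40.275 µg/mL·h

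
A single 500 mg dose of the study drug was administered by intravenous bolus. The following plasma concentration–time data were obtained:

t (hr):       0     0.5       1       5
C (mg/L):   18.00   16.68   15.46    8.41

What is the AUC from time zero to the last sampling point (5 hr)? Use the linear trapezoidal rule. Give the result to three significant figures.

Trapezoidal AUC_0→5:
  [0→0.5]: (18.00+16.68)/2 × 0.5 = 8.67
  [0.5→1]: (16.68+15.46)/2 × 0.5 = 8.035
  [1→5]: (15.46+8.41)/2 × 4 = 47.74
  Sum = 64.445 mg/L·hr

AUC = 64.4 mg/L·hr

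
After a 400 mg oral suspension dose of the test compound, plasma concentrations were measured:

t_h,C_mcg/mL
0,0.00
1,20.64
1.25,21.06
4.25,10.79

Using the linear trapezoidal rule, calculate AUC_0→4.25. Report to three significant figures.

Trapezoidal AUC_0→4.25:
  [0→1]: (0.00+20.64)/2 × 1 = 10.32
  [1→1.25]: (20.64+21.06)/2 × 0.25 = 5.2125
  [1.25→4.25]: (21.06+10.79)/2 × 3 = 47.775
  Sum = 63.3075 mcg/mL·h

AUC = 63.3 mcg/mL·h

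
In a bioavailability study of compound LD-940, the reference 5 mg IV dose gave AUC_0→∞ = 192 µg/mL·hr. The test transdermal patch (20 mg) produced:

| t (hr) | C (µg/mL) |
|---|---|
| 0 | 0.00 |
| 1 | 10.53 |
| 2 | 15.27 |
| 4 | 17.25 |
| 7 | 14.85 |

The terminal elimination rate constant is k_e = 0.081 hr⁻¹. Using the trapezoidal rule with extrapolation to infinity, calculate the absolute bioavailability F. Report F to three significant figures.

F = 0.367

Trapezoidal AUC_0→7 (transdermal patch):
  [0→1]: (0.00+10.53)/2 × 1 = 5.265
  [1→2]: (10.53+15.27)/2 × 1 = 12.9
  [2→4]: (15.27+17.25)/2 × 2 = 32.52
  [4→7]: (17.25+14.85)/2 × 3 = 48.15
  Sum = 98.835 µg/mL·hr
Tail: C_last/k_e = 14.85/0.081 = 183.333
AUC_0→∞ (transdermal patch) = 98.835 + 183.333 = 282.168 µg/mL·hr
F = (AUC_ev/D_ev)/(AUC_iv/D_iv) = (282.168/20)/(192/5) = 14.1084/38.4 = 0.3674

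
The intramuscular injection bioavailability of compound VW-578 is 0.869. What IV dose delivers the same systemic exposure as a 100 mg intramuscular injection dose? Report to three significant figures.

D_iv = 86.9 mg

Systemic exposure from an extravascular dose = F × D_ev, so the equivalent IV dose is F × D_ev.
D_iv = F × D_ev = 0.869 × 100 = 86.9 mg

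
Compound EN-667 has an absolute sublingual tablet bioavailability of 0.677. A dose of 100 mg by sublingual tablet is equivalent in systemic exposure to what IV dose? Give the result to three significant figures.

Systemic exposure from an extravascular dose = F × D_ev, so the equivalent IV dose is F × D_ev.
D_iv = F × D_ev = 0.677 × 100 = 67.7 mg

D_iv = 67.7 mg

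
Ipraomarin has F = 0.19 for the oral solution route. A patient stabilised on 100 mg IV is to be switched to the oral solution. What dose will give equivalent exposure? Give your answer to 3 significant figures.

D_oral = 526 mg

For equal systemic exposure: F × D_ev = D_iv
D_ev = D_iv / F = 100 / 0.19 = 526.316 mg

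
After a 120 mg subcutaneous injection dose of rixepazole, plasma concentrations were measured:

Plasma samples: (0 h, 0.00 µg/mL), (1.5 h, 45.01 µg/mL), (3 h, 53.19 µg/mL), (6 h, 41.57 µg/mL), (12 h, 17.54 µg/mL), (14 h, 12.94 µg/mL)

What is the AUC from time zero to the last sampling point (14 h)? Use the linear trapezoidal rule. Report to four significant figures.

AUC = 457.4 µg/mL·h

Trapezoidal AUC_0→14:
  [0→1.5]: (0.00+45.01)/2 × 1.5 = 33.7575
  [1.5→3]: (45.01+53.19)/2 × 1.5 = 73.65
  [3→6]: (53.19+41.57)/2 × 3 = 142.14
  [6→12]: (41.57+17.54)/2 × 6 = 177.33
  [12→14]: (17.54+12.94)/2 × 2 = 30.48
  Sum = 457.3575 µg/mL·h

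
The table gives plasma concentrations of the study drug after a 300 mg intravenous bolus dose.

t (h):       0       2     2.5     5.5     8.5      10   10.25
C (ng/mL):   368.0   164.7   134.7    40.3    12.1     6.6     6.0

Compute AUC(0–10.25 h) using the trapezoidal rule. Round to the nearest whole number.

AUC = 964 ng/mL·h

Trapezoidal AUC_0→10.25:
  [0→2]: (368.0+164.7)/2 × 2 = 532.7
  [2→2.5]: (164.7+134.7)/2 × 0.5 = 74.85
  [2.5→5.5]: (134.7+40.3)/2 × 3 = 262.5
  [5.5→8.5]: (40.3+12.1)/2 × 3 = 78.6
  [8.5→10]: (12.1+6.6)/2 × 1.5 = 14.025
  [10→10.25]: (6.6+6.0)/2 × 0.25 = 1.575
  Sum = 964.25 ng/mL·h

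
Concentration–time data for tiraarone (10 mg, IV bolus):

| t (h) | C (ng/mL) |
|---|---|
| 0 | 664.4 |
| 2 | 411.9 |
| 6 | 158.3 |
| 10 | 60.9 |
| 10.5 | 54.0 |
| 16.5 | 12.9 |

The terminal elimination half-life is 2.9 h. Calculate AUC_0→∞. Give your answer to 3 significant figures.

Trapezoidal AUC_0→16.5:
  [0→2]: (664.4+411.9)/2 × 2 = 1076.3
  [2→6]: (411.9+158.3)/2 × 4 = 1140.4
  [6→10]: (158.3+60.9)/2 × 4 = 438.4
  [10→10.5]: (60.9+54.0)/2 × 0.5 = 28.725
  [10.5→16.5]: (54.0+12.9)/2 × 6 = 200.7
  Sum = 2884.525 ng/mL·h
k_e = ln2 / t½ = 0.693147 / 2.9 = 0.2390 h^-1
Extrapolated tail: C_last / k_e = 12.9 / 0.239 = 53.975
AUC_0→∞ = 2884.525 + 53.975 = 2938.5 ng/mL·h

AUC = 2940 ng/mL·h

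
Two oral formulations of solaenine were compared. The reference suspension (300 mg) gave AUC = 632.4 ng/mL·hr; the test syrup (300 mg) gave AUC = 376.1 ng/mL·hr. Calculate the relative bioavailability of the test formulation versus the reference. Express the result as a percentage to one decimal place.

F_rel = (AUC_test/D_test) / (AUC_ref/D_ref)
      = (376.1/300) / (632.4/300)
      = 1.25367 / 2.108 = 0.5947 = 59.47%

F_rel = 59.5%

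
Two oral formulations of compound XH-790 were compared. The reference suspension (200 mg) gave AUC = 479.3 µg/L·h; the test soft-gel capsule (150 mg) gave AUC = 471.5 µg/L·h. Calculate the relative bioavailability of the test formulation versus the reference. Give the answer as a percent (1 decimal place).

F_rel = (AUC_test/D_test) / (AUC_ref/D_ref)
      = (471.5/150) / (479.3/200)
      = 3.14333 / 2.3965 = 1.3116 = 131.16%

F_rel = 131.2%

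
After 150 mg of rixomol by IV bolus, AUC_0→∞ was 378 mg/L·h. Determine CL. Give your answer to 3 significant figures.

CL = Dose_iv / AUC_0→∞
   = 150 / 378 = 0.396825 L/h

CL = 0.397 L/h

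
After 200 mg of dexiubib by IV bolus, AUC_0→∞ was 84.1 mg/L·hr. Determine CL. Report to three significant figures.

CL = Dose_iv / AUC_0→∞
   = 200 / 84.1 = 2.37812 L/hr

CL = 2.38 L/hr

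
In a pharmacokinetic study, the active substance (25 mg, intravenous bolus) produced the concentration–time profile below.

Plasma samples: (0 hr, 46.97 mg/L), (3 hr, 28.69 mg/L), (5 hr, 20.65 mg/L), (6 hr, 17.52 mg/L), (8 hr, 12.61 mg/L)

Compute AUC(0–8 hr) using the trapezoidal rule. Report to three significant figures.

AUC = 212 mg/L·hr

Trapezoidal AUC_0→8:
  [0→3]: (46.97+28.69)/2 × 3 = 113.49
  [3→5]: (28.69+20.65)/2 × 2 = 49.34
  [5→6]: (20.65+17.52)/2 × 1 = 19.085
  [6→8]: (17.52+12.61)/2 × 2 = 30.13
  Sum = 212.045 mg/L·hr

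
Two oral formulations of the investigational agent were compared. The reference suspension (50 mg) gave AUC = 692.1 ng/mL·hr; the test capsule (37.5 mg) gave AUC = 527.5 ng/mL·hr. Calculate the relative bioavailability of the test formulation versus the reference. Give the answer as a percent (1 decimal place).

F_rel = 101.6%

F_rel = (AUC_test/D_test) / (AUC_ref/D_ref)
      = (527.5/37.5) / (692.1/50)
      = 14.0667 / 13.842 = 1.0162 = 101.62%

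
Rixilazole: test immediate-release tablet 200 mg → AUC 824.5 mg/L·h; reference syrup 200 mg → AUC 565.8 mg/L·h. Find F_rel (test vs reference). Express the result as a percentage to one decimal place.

F_rel = 145.7%

F_rel = (AUC_test/D_test) / (AUC_ref/D_ref)
      = (824.5/200) / (565.8/200)
      = 4.1225 / 2.829 = 1.4572 = 145.72%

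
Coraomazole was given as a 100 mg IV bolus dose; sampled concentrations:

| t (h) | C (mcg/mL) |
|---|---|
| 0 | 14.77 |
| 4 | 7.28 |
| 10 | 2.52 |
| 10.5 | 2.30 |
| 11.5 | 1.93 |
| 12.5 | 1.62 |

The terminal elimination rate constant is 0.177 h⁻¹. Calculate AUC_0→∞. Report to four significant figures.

Trapezoidal AUC_0→12.5:
  [0→4]: (14.77+7.28)/2 × 4 = 44.1
  [4→10]: (7.28+2.52)/2 × 6 = 29.4
  [10→10.5]: (2.52+2.30)/2 × 0.5 = 1.205
  [10.5→11.5]: (2.30+1.93)/2 × 1 = 2.115
  [11.5→12.5]: (1.93+1.62)/2 × 1 = 1.775
  Sum = 78.595 mcg/mL·h
Extrapolated tail: C_last / k_e = 1.62 / 0.177 = 9.153
AUC_0→∞ = 78.595 + 9.153 = 87.748 mcg/mL·h

AUC = 87.75 mcg/mL·h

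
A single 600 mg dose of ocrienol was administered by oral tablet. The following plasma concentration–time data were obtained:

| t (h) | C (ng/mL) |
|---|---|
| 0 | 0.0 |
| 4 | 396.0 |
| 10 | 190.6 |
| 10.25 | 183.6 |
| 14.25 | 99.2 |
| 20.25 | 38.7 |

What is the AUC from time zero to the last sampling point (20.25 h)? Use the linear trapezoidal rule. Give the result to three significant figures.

AUC = 3580 ng/mL·h

Trapezoidal AUC_0→20.25:
  [0→4]: (0.0+396.0)/2 × 4 = 792.0
  [4→10]: (396.0+190.6)/2 × 6 = 1759.8
  [10→10.25]: (190.6+183.6)/2 × 0.25 = 46.775
  [10.25→14.25]: (183.6+99.2)/2 × 4 = 565.6
  [14.25→20.25]: (99.2+38.7)/2 × 6 = 413.7
  Sum = 3577.875 ng/mL·h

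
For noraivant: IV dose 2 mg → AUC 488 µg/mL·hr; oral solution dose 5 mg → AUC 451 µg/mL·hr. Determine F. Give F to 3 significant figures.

F = 0.370

F = (AUC_ev / D_ev) / (AUC_iv / D_iv)
  = (451/5) / (488/2)
  = 90.2 / 244 = 0.3697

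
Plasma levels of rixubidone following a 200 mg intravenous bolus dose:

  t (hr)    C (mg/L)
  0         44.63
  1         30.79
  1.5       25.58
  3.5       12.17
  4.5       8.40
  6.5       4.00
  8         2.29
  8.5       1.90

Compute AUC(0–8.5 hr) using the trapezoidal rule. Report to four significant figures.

AUC = 118.0 mg/L·hr

Trapezoidal AUC_0→8.5:
  [0→1]: (44.63+30.79)/2 × 1 = 37.71
  [1→1.5]: (30.79+25.58)/2 × 0.5 = 14.0925
  [1.5→3.5]: (25.58+12.17)/2 × 2 = 37.75
  [3.5→4.5]: (12.17+8.40)/2 × 1 = 10.285
  [4.5→6.5]: (8.40+4.00)/2 × 2 = 12.4
  [6.5→8]: (4.00+2.29)/2 × 1.5 = 4.7175
  [8→8.5]: (2.29+1.90)/2 × 0.5 = 1.0475
  Sum = 118.0025 mg/L·hr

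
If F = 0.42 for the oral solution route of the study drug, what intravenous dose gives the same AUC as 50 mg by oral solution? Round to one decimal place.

Systemic exposure from an extravascular dose = F × D_ev, so the equivalent IV dose is F × D_ev.
D_iv = F × D_ev = 0.42 × 50 = 21 mg

D_iv = 21.0 mg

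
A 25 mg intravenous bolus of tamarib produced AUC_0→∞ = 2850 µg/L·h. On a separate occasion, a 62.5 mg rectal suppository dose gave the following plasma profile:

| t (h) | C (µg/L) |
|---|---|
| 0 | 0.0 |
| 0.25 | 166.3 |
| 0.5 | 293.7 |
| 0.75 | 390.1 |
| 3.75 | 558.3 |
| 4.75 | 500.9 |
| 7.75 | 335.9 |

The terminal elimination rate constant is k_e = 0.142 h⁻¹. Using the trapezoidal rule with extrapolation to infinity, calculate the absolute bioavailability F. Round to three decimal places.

Trapezoidal AUC_0→7.75 (rectal suppository):
  [0→0.25]: (0.0+166.3)/2 × 0.25 = 20.7875
  [0.25→0.5]: (166.3+293.7)/2 × 0.25 = 57.5
  [0.5→0.75]: (293.7+390.1)/2 × 0.25 = 85.475
  [0.75→3.75]: (390.1+558.3)/2 × 3 = 1422.6
  [3.75→4.75]: (558.3+500.9)/2 × 1 = 529.6
  [4.75→7.75]: (500.9+335.9)/2 × 3 = 1255.2
  Sum = 3371.1625 µg/L·h
Tail: C_last/k_e = 335.9/0.142 = 2365.493
AUC_0→∞ (rectal suppository) = 3371.1625 + 2365.493 = 5736.6555 µg/L·h
F = (AUC_ev/D_ev)/(AUC_iv/D_iv) = (5736.6555/62.5)/(2850/25) = 91.786488/114 = 0.8051

F = 0.805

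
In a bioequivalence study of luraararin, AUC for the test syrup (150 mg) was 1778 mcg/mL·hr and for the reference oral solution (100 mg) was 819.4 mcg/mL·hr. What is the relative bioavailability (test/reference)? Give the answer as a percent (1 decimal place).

F_rel = 144.7%

F_rel = (AUC_test/D_test) / (AUC_ref/D_ref)
      = (1778/150) / (819.4/100)
      = 11.8533 / 8.194 = 1.4466 = 144.66%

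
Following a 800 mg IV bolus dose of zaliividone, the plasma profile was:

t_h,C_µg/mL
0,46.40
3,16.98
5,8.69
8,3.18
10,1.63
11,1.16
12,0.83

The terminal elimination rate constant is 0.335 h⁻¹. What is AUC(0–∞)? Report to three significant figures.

Trapezoidal AUC_0→12:
  [0→3]: (46.40+16.98)/2 × 3 = 95.07
  [3→5]: (16.98+8.69)/2 × 2 = 25.67
  [5→8]: (8.69+3.18)/2 × 3 = 17.805
  [8→10]: (3.18+1.63)/2 × 2 = 4.81
  [10→11]: (1.63+1.16)/2 × 1 = 1.395
  [11→12]: (1.16+0.83)/2 × 1 = 0.995
  Sum = 145.745 µg/mL·h
Extrapolated tail: C_last / k_e = 0.83 / 0.335 = 2.478
AUC_0→∞ = 145.745 + 2.478 = 148.223 µg/mL·h

AUC = 148 µg/mL·h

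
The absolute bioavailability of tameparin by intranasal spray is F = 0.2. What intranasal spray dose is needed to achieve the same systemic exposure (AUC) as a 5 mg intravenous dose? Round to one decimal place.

For equal systemic exposure: F × D_ev = D_iv
D_ev = D_iv / F = 5 / 0.2 = 25 mg

D_intranasal = 25.0 mg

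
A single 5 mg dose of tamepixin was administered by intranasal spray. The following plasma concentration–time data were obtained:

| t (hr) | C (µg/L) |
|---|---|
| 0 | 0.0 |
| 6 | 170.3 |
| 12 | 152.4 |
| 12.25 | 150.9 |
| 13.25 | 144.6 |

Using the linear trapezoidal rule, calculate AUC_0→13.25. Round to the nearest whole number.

Trapezoidal AUC_0→13.25:
  [0→6]: (0.0+170.3)/2 × 6 = 510.9
  [6→12]: (170.3+152.4)/2 × 6 = 968.1
  [12→12.25]: (152.4+150.9)/2 × 0.25 = 37.9125
  [12.25→13.25]: (150.9+144.6)/2 × 1 = 147.75
  Sum = 1664.6625 µg/L·hr

AUC = 1665 µg/L·hr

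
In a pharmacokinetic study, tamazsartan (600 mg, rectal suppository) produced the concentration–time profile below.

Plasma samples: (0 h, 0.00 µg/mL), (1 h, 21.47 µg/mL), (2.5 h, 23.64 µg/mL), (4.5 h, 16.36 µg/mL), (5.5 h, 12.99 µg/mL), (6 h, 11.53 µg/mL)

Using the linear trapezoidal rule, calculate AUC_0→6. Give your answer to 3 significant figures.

Trapezoidal AUC_0→6:
  [0→1]: (0.00+21.47)/2 × 1 = 10.735
  [1→2.5]: (21.47+23.64)/2 × 1.5 = 33.8325
  [2.5→4.5]: (23.64+16.36)/2 × 2 = 40.0
  [4.5→5.5]: (16.36+12.99)/2 × 1 = 14.675
  [5.5→6]: (12.99+11.53)/2 × 0.5 = 6.13
  Sum = 105.3725 µg/mL·h

AUC = 105 µg/mL·h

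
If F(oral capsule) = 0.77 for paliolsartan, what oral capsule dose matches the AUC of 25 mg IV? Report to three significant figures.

For equal systemic exposure: F × D_ev = D_iv
D_ev = D_iv / F = 25 / 0.77 = 32.4675 mg

D_oral = 32.5 mg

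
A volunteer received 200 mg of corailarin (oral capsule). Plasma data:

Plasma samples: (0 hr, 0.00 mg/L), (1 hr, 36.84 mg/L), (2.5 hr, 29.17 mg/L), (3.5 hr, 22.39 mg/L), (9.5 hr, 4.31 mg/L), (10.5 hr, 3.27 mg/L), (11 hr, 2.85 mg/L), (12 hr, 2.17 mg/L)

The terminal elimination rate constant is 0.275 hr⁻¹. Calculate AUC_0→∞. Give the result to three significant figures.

AUC = 190 mg/L·hr

Trapezoidal AUC_0→12:
  [0→1]: (0.00+36.84)/2 × 1 = 18.42
  [1→2.5]: (36.84+29.17)/2 × 1.5 = 49.5075
  [2.5→3.5]: (29.17+22.39)/2 × 1 = 25.78
  [3.5→9.5]: (22.39+4.31)/2 × 6 = 80.1
  [9.5→10.5]: (4.31+3.27)/2 × 1 = 3.79
  [10.5→11]: (3.27+2.85)/2 × 0.5 = 1.53
  [11→12]: (2.85+2.17)/2 × 1 = 2.51
  Sum = 181.6375 mg/L·hr
Extrapolated tail: C_last / k_e = 2.17 / 0.275 = 7.891
AUC_0→∞ = 181.6375 + 7.891 = 189.5285 mg/L·hr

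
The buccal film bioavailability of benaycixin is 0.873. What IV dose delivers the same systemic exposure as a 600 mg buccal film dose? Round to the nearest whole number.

Systemic exposure from an extravascular dose = F × D_ev, so the equivalent IV dose is F × D_ev.
D_iv = F × D_ev = 0.873 × 600 = 523.8 mg

D_iv = 524 mg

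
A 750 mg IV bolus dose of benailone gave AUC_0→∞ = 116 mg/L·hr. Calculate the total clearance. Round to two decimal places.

CL = Dose_iv / AUC_0→∞
   = 750 / 116 = 6.46552 L/hr

CL = 6.47 L/hr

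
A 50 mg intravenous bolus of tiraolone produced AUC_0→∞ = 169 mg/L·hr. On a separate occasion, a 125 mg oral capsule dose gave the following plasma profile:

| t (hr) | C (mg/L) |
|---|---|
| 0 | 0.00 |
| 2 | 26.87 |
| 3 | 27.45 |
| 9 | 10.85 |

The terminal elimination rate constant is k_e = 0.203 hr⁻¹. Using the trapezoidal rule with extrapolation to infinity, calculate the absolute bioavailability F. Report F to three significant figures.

F = 0.526

Trapezoidal AUC_0→9 (oral capsule):
  [0→2]: (0.00+26.87)/2 × 2 = 26.87
  [2→3]: (26.87+27.45)/2 × 1 = 27.16
  [3→9]: (27.45+10.85)/2 × 6 = 114.9
  Sum = 168.93 mg/L·hr
Tail: C_last/k_e = 10.85/0.203 = 53.448
AUC_0→∞ (oral capsule) = 168.93 + 53.448 = 222.378 mg/L·hr
F = (AUC_ev/D_ev)/(AUC_iv/D_iv) = (222.378/125)/(169/50) = 1.779024/3.38 = 0.5263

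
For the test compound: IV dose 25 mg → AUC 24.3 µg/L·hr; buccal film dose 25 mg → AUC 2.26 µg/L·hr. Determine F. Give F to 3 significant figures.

F = 0.0930

F = (AUC_ev / D_ev) / (AUC_iv / D_iv)
  = (2.26/25) / (24.3/25)
  = 0.0904 / 0.972 = 0.0930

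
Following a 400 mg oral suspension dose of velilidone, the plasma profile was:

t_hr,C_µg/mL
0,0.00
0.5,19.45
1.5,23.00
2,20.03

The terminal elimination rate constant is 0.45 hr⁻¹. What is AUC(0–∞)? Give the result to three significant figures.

Trapezoidal AUC_0→2:
  [0→0.5]: (0.00+19.45)/2 × 0.5 = 4.8625
  [0.5→1.5]: (19.45+23.00)/2 × 1 = 21.225
  [1.5→2]: (23.00+20.03)/2 × 0.5 = 10.7575
  Sum = 36.845 µg/mL·hr
Extrapolated tail: C_last / k_e = 20.03 / 0.45 = 44.511
AUC_0→∞ = 36.845 + 44.511 = 81.356 µg/mL·hr

AUC = 81.4 µg/mL·hr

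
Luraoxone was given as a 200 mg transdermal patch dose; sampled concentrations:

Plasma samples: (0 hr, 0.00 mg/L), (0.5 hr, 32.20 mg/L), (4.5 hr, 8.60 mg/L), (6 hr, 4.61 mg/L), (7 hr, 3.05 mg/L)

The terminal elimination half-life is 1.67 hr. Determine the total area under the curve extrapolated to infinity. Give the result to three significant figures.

Trapezoidal AUC_0→7:
  [0→0.5]: (0.00+32.20)/2 × 0.5 = 8.05
  [0.5→4.5]: (32.20+8.60)/2 × 4 = 81.6
  [4.5→6]: (8.60+4.61)/2 × 1.5 = 9.9075
  [6→7]: (4.61+3.05)/2 × 1 = 3.83
  Sum = 103.3875 mg/L·hr
k_e = ln2 / t½ = 0.693147 / 1.67 = 0.4151 hr^-1
Extrapolated tail: C_last / k_e = 3.05 / 0.4151 = 7.348
AUC_0→∞ = 103.3875 + 7.348 = 110.7355 mg/L·hr

AUC = 111 mg/L·hr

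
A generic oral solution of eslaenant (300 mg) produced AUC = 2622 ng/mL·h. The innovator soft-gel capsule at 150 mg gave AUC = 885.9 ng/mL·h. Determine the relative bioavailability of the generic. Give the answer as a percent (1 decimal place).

F_rel = 148.0%

F_rel = (AUC_test/D_test) / (AUC_ref/D_ref)
      = (2622/300) / (885.9/150)
      = 8.74 / 5.906 = 1.4799 = 147.99%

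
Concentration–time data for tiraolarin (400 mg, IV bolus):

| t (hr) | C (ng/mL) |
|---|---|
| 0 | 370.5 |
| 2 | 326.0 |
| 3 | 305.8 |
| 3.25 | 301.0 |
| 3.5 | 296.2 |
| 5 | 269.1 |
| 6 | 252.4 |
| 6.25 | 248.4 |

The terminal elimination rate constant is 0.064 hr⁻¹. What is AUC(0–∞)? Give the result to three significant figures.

Trapezoidal AUC_0→6.25:
  [0→2]: (370.5+326.0)/2 × 2 = 696.5
  [2→3]: (326.0+305.8)/2 × 1 = 315.9
  [3→3.25]: (305.8+301.0)/2 × 0.25 = 75.85
  [3.25→3.5]: (301.0+296.2)/2 × 0.25 = 74.65
  [3.5→5]: (296.2+269.1)/2 × 1.5 = 423.975
  [5→6]: (269.1+252.4)/2 × 1 = 260.75
  [6→6.25]: (252.4+248.4)/2 × 0.25 = 62.6
  Sum = 1910.225 ng/mL·hr
Extrapolated tail: C_last / k_e = 248.4 / 0.064 = 3881.250
AUC_0→∞ = 1910.225 + 3881.250 = 5791.475 ng/mL·hr

AUC = 5790 ng/mL·hr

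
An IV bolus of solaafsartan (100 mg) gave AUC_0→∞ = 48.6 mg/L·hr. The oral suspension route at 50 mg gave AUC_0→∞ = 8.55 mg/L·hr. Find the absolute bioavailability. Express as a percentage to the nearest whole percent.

F = 35%

F = (AUC_ev / D_ev) / (AUC_iv / D_iv)
  = (8.55/50) / (48.6/100)
  = 0.171 / 0.486 = 0.3519
  = 35.19%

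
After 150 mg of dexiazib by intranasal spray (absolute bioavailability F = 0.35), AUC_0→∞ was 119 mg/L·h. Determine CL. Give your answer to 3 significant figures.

CL = F × Dose / AUC_0→∞
   = 0.35 × 150 / 119 = 0.441176 L/h

CL = 0.441 L/h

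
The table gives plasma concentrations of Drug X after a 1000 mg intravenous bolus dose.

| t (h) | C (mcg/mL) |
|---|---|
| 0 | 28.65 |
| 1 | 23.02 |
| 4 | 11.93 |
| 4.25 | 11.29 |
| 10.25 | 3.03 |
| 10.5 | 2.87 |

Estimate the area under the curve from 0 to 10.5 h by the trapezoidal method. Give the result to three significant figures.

Trapezoidal AUC_0→10.5:
  [0→1]: (28.65+23.02)/2 × 1 = 25.835
  [1→4]: (23.02+11.93)/2 × 3 = 52.425
  [4→4.25]: (11.93+11.29)/2 × 0.25 = 2.9025
  [4.25→10.25]: (11.29+3.03)/2 × 6 = 42.96
  [10.25→10.5]: (3.03+2.87)/2 × 0.25 = 0.7375
  Sum = 124.86 mcg/mL·h

AUC = 125 mcg/mL·h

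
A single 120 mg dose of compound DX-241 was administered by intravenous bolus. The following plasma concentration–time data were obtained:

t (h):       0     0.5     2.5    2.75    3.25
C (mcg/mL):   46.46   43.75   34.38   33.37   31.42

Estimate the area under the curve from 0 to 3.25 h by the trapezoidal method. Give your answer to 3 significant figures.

Trapezoidal AUC_0→3.25:
  [0→0.5]: (46.46+43.75)/2 × 0.5 = 22.5525
  [0.5→2.5]: (43.75+34.38)/2 × 2 = 78.13
  [2.5→2.75]: (34.38+33.37)/2 × 0.25 = 8.46875
  [2.75→3.25]: (33.37+31.42)/2 × 0.5 = 16.1975
  Sum = 125.34875 mcg/mL·h

AUC = 125 mcg/mL·h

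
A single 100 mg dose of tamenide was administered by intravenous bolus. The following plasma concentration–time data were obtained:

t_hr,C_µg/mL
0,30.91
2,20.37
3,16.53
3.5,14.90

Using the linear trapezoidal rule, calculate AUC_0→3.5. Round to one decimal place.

AUC = 77.6 µg/mL·hr

Trapezoidal AUC_0→3.5:
  [0→2]: (30.91+20.37)/2 × 2 = 51.28
  [2→3]: (20.37+16.53)/2 × 1 = 18.45
  [3→3.5]: (16.53+14.90)/2 × 0.5 = 7.8575
  Sum = 77.5875 µg/mL·hr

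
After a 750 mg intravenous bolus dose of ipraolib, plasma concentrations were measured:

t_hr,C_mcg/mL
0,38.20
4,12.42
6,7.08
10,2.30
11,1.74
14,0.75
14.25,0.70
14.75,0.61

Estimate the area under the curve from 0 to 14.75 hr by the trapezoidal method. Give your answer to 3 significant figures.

Trapezoidal AUC_0→14.75:
  [0→4]: (38.20+12.42)/2 × 4 = 101.24
  [4→6]: (12.42+7.08)/2 × 2 = 19.5
  [6→10]: (7.08+2.30)/2 × 4 = 18.76
  [10→11]: (2.30+1.74)/2 × 1 = 2.02
  [11→14]: (1.74+0.75)/2 × 3 = 3.735
  [14→14.25]: (0.75+0.70)/2 × 0.25 = 0.18125
  [14.25→14.75]: (0.70+0.61)/2 × 0.5 = 0.3275
  Sum = 145.76375 mcg/mL·hr

AUC = 146 mcg/mL·hr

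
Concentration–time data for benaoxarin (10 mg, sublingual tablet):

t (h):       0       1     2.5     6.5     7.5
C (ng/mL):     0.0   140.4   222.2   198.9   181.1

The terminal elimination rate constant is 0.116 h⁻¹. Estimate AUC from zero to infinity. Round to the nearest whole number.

AUC = 2936 ng/mL·h

Trapezoidal AUC_0→7.5:
  [0→1]: (0.0+140.4)/2 × 1 = 70.2
  [1→2.5]: (140.4+222.2)/2 × 1.5 = 271.95
  [2.5→6.5]: (222.2+198.9)/2 × 4 = 842.2
  [6.5→7.5]: (198.9+181.1)/2 × 1 = 190.0
  Sum = 1374.35 ng/mL·h
Extrapolated tail: C_last / k_e = 181.1 / 0.116 = 1561.207
AUC_0→∞ = 1374.35 + 1561.207 = 2935.557 ng/mL·h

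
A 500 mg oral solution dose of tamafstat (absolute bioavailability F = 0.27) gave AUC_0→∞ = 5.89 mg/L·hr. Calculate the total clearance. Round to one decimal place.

CL = 22.9 L/hr

CL = F × Dose / AUC_0→∞
   = 0.27 × 500 / 5.89 = 22.9202 L/hr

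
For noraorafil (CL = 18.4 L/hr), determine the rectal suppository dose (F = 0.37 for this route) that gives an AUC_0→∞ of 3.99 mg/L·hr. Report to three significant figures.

Dose = 198 mg

Dose = CL × AUC_0→∞ / F
     = 18.4 × 3.99 / 0.37 = 198.422 mg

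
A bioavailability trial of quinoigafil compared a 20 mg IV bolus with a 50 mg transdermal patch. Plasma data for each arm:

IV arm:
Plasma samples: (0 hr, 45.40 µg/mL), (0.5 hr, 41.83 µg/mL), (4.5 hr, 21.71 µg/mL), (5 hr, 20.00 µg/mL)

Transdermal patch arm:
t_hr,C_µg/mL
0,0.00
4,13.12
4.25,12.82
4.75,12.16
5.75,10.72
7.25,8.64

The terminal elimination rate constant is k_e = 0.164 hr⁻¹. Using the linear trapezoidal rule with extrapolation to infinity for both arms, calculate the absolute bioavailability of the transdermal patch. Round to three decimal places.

Trapezoidal AUC_0→5 (IV):
  [0→0.5]: (45.40+41.83)/2 × 0.5 = 21.8075
  [0.5→4.5]: (41.83+21.71)/2 × 4 = 127.08
  [4.5→5]: (21.71+20.00)/2 × 0.5 = 10.4275
  Sum = 159.315 µg/mL·hr
IV tail: 20.00/0.164 = 121.951; AUC_iv,0→∞ = 159.315 + 121.951 = 281.266 µg/mL·hr
Trapezoidal AUC_0→7.25 (transdermal patch):
  [0→4]: (0.00+13.12)/2 × 4 = 26.24
  [4→4.25]: (13.12+12.82)/2 × 0.25 = 3.2425
  [4.25→4.75]: (12.82+12.16)/2 × 0.5 = 6.245
  [4.75→5.75]: (12.16+10.72)/2 × 1 = 11.44
  [5.75→7.25]: (10.72+8.64)/2 × 1.5 = 14.52
  Sum = 61.6875 µg/mL·hr
transdermal patch tail: 8.64/0.164 = 52.683; AUC_ev,0→∞ = 61.6875 + 52.683 = 114.3705 µg/mL·hr
F = (AUC_ev/D_ev)/(AUC_iv/D_iv) = (114.3705/50)/(281.266/20) = 2.28741/14.0633 = 0.1627

F = 0.163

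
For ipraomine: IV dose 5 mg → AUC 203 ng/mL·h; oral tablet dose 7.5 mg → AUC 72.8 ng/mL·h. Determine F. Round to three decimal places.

F = (AUC_ev / D_ev) / (AUC_iv / D_iv)
  = (72.8/7.5) / (203/5)
  = 9.70667 / 40.6 = 0.2391

F = 0.239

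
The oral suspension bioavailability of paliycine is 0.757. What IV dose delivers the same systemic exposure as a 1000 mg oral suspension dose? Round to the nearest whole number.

D_iv = 757 mg

Systemic exposure from an extravascular dose = F × D_ev, so the equivalent IV dose is F × D_ev.
D_iv = F × D_ev = 0.757 × 1000 = 757 mg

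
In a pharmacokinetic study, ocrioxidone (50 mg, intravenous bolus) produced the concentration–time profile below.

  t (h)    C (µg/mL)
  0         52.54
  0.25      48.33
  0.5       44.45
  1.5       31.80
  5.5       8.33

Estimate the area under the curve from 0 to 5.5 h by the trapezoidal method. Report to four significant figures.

Trapezoidal AUC_0→5.5:
  [0→0.25]: (52.54+48.33)/2 × 0.25 = 12.60875
  [0.25→0.5]: (48.33+44.45)/2 × 0.25 = 11.5975
  [0.5→1.5]: (44.45+31.80)/2 × 1 = 38.125
  [1.5→5.5]: (31.80+8.33)/2 × 4 = 80.26
  Sum = 142.59125 µg/mL·h

AUC = 142.6 µg/mL·h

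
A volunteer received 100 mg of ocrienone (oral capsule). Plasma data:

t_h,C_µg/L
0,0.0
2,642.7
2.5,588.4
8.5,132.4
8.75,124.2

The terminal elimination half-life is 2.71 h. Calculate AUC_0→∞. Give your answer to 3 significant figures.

Trapezoidal AUC_0→8.75:
  [0→2]: (0.0+642.7)/2 × 2 = 642.7
  [2→2.5]: (642.7+588.4)/2 × 0.5 = 307.775
  [2.5→8.5]: (588.4+132.4)/2 × 6 = 2162.4
  [8.5→8.75]: (132.4+124.2)/2 × 0.25 = 32.075
  Sum = 3144.95 µg/L·h
k_e = ln2 / t½ = 0.693147 / 2.71 = 0.2558 h^-1
Extrapolated tail: C_last / k_e = 124.2 / 0.2558 = 485.536
AUC_0→∞ = 3144.95 + 485.536 = 3630.486 µg/L·h

AUC = 3630 µg/L·h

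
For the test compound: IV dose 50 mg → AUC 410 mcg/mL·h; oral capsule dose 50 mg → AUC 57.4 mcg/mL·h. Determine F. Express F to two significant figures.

F = (AUC_ev / D_ev) / (AUC_iv / D_iv)
  = (57.4/50) / (410/50)
  = 1.148 / 8.2 = 0.1400

F = 0.14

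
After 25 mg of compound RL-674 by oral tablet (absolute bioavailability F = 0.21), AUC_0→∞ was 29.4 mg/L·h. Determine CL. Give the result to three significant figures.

CL = 0.179 L/h

CL = F × Dose / AUC_0→∞
   = 0.21 × 25 / 29.4 = 0.178571 L/h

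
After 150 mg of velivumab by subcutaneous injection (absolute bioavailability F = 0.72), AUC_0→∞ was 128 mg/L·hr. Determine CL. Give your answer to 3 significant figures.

CL = F × Dose / AUC_0→∞
   = 0.72 × 150 / 128 = 0.84375 L/hr

CL = 0.844 L/hr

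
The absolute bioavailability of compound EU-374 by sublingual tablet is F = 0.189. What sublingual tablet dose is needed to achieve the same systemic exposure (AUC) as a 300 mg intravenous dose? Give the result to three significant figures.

D_sublingual = 1590 mg

For equal systemic exposure: F × D_ev = D_iv
D_ev = D_iv / F = 300 / 0.189 = 1587.3 mg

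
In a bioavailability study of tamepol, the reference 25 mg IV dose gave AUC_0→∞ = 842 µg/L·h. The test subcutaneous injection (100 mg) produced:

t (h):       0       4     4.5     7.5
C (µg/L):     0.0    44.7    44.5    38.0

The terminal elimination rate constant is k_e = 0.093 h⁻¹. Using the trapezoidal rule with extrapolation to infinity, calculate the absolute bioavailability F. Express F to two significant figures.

F = 0.19

Trapezoidal AUC_0→7.5 (subcutaneous injection):
  [0→4]: (0.0+44.7)/2 × 4 = 89.4
  [4→4.5]: (44.7+44.5)/2 × 0.5 = 22.3
  [4.5→7.5]: (44.5+38.0)/2 × 3 = 123.75
  Sum = 235.45 µg/L·h
Tail: C_last/k_e = 38.0/0.093 = 408.602
AUC_0→∞ (subcutaneous injection) = 235.45 + 408.602 = 644.052 µg/L·h
F = (AUC_ev/D_ev)/(AUC_iv/D_iv) = (644.052/100)/(842/25) = 6.44052/33.68 = 0.1912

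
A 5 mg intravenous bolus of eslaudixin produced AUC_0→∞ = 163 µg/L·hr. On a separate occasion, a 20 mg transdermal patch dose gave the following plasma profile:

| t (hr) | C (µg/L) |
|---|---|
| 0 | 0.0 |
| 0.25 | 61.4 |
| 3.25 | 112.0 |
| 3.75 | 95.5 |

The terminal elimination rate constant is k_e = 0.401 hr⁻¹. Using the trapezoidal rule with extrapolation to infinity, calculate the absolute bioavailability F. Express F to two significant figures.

F = 0.86

Trapezoidal AUC_0→3.75 (transdermal patch):
  [0→0.25]: (0.0+61.4)/2 × 0.25 = 7.675
  [0.25→3.25]: (61.4+112.0)/2 × 3 = 260.1
  [3.25→3.75]: (112.0+95.5)/2 × 0.5 = 51.875
  Sum = 319.65 µg/L·hr
Tail: C_last/k_e = 95.5/0.401 = 238.155
AUC_0→∞ (transdermal patch) = 319.65 + 238.155 = 557.805 µg/L·hr
F = (AUC_ev/D_ev)/(AUC_iv/D_iv) = (557.805/20)/(163/5) = 27.89025/32.6 = 0.8555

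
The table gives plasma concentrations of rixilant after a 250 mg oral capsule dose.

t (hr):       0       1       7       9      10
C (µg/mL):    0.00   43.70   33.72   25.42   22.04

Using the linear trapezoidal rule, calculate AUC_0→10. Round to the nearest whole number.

AUC = 337 µg/mL·hr

Trapezoidal AUC_0→10:
  [0→1]: (0.00+43.70)/2 × 1 = 21.85
  [1→7]: (43.70+33.72)/2 × 6 = 232.26
  [7→9]: (33.72+25.42)/2 × 2 = 59.14
  [9→10]: (25.42+22.04)/2 × 1 = 23.73
  Sum = 336.98 µg/mL·hr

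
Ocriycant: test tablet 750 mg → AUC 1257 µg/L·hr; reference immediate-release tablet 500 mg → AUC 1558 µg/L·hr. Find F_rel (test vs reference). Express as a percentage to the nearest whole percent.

F_rel = (AUC_test/D_test) / (AUC_ref/D_ref)
      = (1257/750) / (1558/500)
      = 1.676 / 3.116 = 0.5379 = 53.79%

F_rel = 54%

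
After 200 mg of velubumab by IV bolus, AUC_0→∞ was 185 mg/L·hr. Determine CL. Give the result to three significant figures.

CL = Dose_iv / AUC_0→∞
   = 200 / 185 = 1.08108 L/hr

CL = 1.08 L/hr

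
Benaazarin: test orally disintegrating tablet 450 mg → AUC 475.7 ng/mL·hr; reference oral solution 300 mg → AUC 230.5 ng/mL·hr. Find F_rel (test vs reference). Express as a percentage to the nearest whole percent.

F_rel = (AUC_test/D_test) / (AUC_ref/D_ref)
      = (475.7/450) / (230.5/300)
      = 1.05711 / 0.768333 = 1.3758 = 137.58%

F_rel = 138%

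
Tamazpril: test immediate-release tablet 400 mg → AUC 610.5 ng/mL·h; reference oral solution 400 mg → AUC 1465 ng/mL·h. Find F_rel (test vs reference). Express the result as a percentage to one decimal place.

F_rel = 41.7%

F_rel = (AUC_test/D_test) / (AUC_ref/D_ref)
      = (610.5/400) / (1465/400)
      = 1.52625 / 3.6625 = 0.4167 = 41.67%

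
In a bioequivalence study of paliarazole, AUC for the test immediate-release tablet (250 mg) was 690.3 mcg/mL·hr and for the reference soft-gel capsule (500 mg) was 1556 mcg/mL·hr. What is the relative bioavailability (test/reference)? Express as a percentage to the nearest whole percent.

F_rel = 89%

F_rel = (AUC_test/D_test) / (AUC_ref/D_ref)
      = (690.3/250) / (1556/500)
      = 2.7612 / 3.112 = 0.8873 = 88.73%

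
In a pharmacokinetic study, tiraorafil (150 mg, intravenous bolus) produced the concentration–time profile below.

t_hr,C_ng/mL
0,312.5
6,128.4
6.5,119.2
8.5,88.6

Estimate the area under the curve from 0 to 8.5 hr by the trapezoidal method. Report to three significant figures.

AUC = 1590 ng/mL·hr

Trapezoidal AUC_0→8.5:
  [0→6]: (312.5+128.4)/2 × 6 = 1322.7
  [6→6.5]: (128.4+119.2)/2 × 0.5 = 61.9
  [6.5→8.5]: (119.2+88.6)/2 × 2 = 207.8
  Sum = 1592.4 ng/mL·hr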